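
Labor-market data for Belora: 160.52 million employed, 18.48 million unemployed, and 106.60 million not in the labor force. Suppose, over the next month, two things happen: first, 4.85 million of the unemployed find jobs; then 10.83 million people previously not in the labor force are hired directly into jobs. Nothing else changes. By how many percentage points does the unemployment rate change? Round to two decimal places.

Initially, labor force = 160.52 + 18.48 = 179.00 million, so u = 18.48/179.00 = 10.32%.
After the first change, unemployed falls and employed rises by 4.85; labor force unchanged → E = 165.37, U = 13.63, labor force = 179.00 million.
After the second change, employed and labor force both rise by 10.83; unemployed unchanged → E = 176.20, U = 13.63, labor force = 189.83 million.
New unemployment rate = 13.63 / 189.83 = 7.18%.
Change = 7.18% − 10.32% = −3.14 percentage points.

The unemployment rate changes by −3.14 percentage points.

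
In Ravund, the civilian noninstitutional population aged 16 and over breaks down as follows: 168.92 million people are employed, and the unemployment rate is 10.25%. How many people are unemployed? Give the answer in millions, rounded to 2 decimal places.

Let U be the number unemployed. The labor force is E + U, and U/(E+U) = 0.1025.
So U = 0.1025 × 168.92 / (1 − 0.1025) = 17.3143 / 0.8975 ≈ 19.29 million.

About 19.29 million are unemployed.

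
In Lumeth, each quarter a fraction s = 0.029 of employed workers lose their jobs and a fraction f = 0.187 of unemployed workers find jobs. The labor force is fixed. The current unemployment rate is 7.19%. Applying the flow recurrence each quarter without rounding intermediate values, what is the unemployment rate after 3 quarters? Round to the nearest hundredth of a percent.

With a fixed labor force, u_{t+1} = u_t + s·(1−u_t) − f·u_t = u_t·(1−s−f) + s.
Here 1−s−f = 0.784 and s = 0.029.
u_1 = 0.071900 × 0.784 + 0.029 = 0.085370.
u_2 = 0.085370 × 0.784 + 0.029 = 0.095930.
u_3 = 0.095930 × 0.784 + 0.029 = 0.104209.

Unemployment rate after three quarters ≈ 10.42%.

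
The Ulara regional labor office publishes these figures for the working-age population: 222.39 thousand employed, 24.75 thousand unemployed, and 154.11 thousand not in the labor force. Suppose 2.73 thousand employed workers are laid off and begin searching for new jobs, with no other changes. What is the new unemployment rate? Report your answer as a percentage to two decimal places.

Initially, labor force = 222.39 + 24.75 = 247.14 thousand, so u = 24.75/247.14 = 10.01%.
After the change, employed falls and unemployed rises by 2.73; labor force unchanged → E = 219.66, U = 27.48, labor force = 247.14 thousand.
New unemployment rate = 27.48 / 247.14 = 11.12%.

New unemployment rate ≈ 11.12%.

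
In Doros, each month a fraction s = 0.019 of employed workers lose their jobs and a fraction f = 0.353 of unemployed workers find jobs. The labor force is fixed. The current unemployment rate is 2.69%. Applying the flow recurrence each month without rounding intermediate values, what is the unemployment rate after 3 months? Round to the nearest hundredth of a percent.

Unemployment rate after three months ≈ 4.51%.

With a fixed labor force, u_{t+1} = u_t + s·(1−u_t) − f·u_t = u_t·(1−s−f) + s.
Here 1−s−f = 0.628 and s = 0.019.
u_1 = 0.026900 × 0.628 + 0.019 = 0.035893.
u_2 = 0.035893 × 0.628 + 0.019 = 0.041541.
u_3 = 0.041541 × 0.628 + 0.019 = 0.045088.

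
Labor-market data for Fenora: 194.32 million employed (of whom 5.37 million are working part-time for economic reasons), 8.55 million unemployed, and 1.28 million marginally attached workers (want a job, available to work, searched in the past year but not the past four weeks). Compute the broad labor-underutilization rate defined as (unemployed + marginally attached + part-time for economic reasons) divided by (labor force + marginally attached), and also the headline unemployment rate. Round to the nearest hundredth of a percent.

Labor force = 194.32 + 8.55 = 202.87 million.
Numerator = 8.55 + 1.28 + 5.37 = 15.20 million.
Denominator = 202.87 + 1.28 = 204.15 million.
Broad rate = 15.20 / 204.15 = 7.45%.
Headline unemployment rate = 8.55 / 202.87 = 4.21%.

Broad underutilization rate ≈ 7.45%; headline unemployment rate ≈ 4.21%.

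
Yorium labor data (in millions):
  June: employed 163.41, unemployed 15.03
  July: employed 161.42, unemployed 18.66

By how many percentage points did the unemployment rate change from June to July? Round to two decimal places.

The unemployment rate changed by +1.94 percentage points.

June: labor force = 163.41 + 15.03 = 178.44; u = 15.03/178.44 = 8.42%.
July: labor force = 161.42 + 18.66 = 180.08; u = 18.66/180.08 = 10.36%.
Change = 10.36% − 8.42% = +1.94 pp.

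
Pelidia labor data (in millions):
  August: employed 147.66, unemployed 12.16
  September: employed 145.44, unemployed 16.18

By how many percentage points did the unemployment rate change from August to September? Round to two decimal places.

The unemployment rate changed by +2.40 percentage points.

August: labor force = 147.66 + 12.16 = 159.82; u = 12.16/159.82 = 7.61%.
September: labor force = 145.44 + 16.18 = 161.62; u = 16.18/161.62 = 10.01%.
Change = 10.01% − 7.61% = +2.40 pp.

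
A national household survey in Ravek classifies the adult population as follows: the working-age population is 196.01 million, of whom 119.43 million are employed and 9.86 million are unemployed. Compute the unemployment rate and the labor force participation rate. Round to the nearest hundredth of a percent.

Labor force = employed + unemployed = 119.43 + 9.86 = 129.29 million.
Unemployment rate = 9.86 / 129.29 = 7.63%.
Labor force participation rate = 129.29 / 196.01 = 65.96%.

Unemployment rate ≈ 7.63%; labor force participation rate ≈ 65.96%.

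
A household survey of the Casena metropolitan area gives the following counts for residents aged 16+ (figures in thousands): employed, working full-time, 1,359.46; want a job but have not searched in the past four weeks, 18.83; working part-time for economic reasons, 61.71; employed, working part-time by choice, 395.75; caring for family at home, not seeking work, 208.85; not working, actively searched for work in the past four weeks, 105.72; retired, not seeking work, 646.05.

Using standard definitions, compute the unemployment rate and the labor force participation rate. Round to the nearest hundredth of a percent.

Unemployment rate ≈ 5.50%; labor force participation rate ≈ 68.75%.

Employed = 1,359.46 + 61.71 + 395.75 = 1,816.92 thousand (anyone who worked, including part-time for economic reasons, counts as employed).
Unemployed = 105.72 thousand.
Labor force = 1,816.92 + 105.72 = 1,922.64 thousand.
Not in labor force = 18.83 + 208.85 + 646.05 = 873.73 thousand (those not working and not actively searching are outside the labor force — including those who want a job but have given up searching).
Civilian working-age population = 1,922.64 + 873.73 = 2,796.37 thousand.
Unemployment rate = 105.72 / 1,922.64 = 5.50%.
Labor force participation rate = 1,922.64 / 2,796.37 = 68.75%.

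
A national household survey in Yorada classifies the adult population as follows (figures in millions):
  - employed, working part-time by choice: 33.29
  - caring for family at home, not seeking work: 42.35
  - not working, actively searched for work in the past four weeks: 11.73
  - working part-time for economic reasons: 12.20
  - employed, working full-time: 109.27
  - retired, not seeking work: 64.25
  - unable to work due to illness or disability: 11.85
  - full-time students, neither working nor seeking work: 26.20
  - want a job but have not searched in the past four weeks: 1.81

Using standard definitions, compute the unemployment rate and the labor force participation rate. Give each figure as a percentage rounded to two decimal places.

Employed = 33.29 + 12.20 + 109.27 = 154.76 million (anyone who worked, including part-time for economic reasons, counts as employed).
Unemployed = 11.73 million.
Labor force = 154.76 + 11.73 = 166.49 million.
Not in labor force = 42.35 + 64.25 + 11.85 + 26.20 + 1.81 = 146.46 million (those not working and not actively searching are outside the labor force — including those who want a job but have given up searching).
Civilian working-age population = 166.49 + 146.46 = 312.95 million.
Unemployment rate = 11.73 / 166.49 = 7.05%.
Labor force participation rate = 166.49 / 312.95 = 53.20%.

Unemployment rate ≈ 7.05%; labor force participation rate ≈ 53.20%.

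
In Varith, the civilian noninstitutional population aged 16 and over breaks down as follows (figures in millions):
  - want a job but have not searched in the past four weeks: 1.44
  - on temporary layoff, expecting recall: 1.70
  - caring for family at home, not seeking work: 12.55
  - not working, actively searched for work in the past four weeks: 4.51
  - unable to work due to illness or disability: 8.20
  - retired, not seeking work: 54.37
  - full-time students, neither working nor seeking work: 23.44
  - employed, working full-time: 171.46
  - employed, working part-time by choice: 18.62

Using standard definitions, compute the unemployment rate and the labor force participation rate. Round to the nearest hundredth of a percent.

Employed = 171.46 + 18.62 = 190.08 million.
Unemployed = 1.70 + 4.51 = 6.21 million (jobless and actively searching, or on temporary layoff).
Labor force = 190.08 + 6.21 = 196.29 million.
Not in labor force = 1.44 + 12.55 + 8.20 + 54.37 + 23.44 = 100.00 million (those not working and not actively searching are outside the labor force — including those who want a job but have given up searching).
Civilian working-age population = 196.29 + 100.00 = 296.29 million.
Unemployment rate = 6.21 / 196.29 = 3.16%.
Labor force participation rate = 196.29 / 296.29 = 66.25%.

Unemployment rate ≈ 3.16%; labor force participation rate ≈ 66.25%.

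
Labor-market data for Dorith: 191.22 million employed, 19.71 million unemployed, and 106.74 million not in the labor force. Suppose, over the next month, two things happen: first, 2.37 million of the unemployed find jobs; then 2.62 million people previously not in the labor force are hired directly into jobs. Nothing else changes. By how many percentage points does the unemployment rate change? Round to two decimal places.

The unemployment rate changes by −1.22 percentage points.

Initially, labor force = 191.22 + 19.71 = 210.93 million, so u = 19.71/210.93 = 9.34%.
After the first change, unemployed falls and employed rises by 2.37; labor force unchanged → E = 193.59, U = 17.34, labor force = 210.93 million.
After the second change, employed and labor force both rise by 2.62; unemployed unchanged → E = 196.21, U = 17.34, labor force = 213.55 million.
New unemployment rate = 17.34 / 213.55 = 8.12%.
Change = 8.12% − 9.34% = −1.22 percentage points.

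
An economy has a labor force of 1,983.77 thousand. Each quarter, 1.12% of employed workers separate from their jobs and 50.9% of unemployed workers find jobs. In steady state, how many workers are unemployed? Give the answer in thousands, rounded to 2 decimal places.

About 42.71 thousand are unemployed in steady state.

Steady-state unemployment rate u* = s/(s+f) = 1.12/(1.12+50.9) = 0.021530.
Unemployed = u* × labor force = 0.021530 × 1,983.77 ≈ 42.71 thousand.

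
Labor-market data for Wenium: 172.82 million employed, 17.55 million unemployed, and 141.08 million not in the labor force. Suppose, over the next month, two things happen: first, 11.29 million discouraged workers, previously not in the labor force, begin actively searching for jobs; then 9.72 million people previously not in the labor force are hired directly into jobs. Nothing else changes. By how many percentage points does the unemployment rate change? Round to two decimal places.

The unemployment rate changes by +4.42 percentage points.

Initially, labor force = 172.82 + 17.55 = 190.37 million, so u = 17.55/190.37 = 9.22%.
After the first change, unemployed and labor force both rise by 11.29 → E = 172.82, U = 28.84, labor force = 201.66 million.
After the second change, employed and labor force both rise by 9.72; unemployed unchanged → E = 182.54, U = 28.84, labor force = 211.38 million.
New unemployment rate = 28.84 / 211.38 = 13.64%.
Change = 13.64% − 9.22% = +4.42 percentage points.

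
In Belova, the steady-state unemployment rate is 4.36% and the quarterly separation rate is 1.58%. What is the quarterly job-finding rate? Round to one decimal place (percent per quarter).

Job-finding rate ≈ 34.7% per quarter.

From u* = s/(s+f): f = s·(1−u)/u.
f = 1.58 × (1 − 0.0436) / 0.0436 = 1.5111 / 0.0436 ≈ 34.7% per quarter.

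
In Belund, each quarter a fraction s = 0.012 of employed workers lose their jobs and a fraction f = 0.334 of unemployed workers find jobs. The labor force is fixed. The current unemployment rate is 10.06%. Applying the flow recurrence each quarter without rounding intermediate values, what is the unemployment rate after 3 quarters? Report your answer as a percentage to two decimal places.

With a fixed labor force, u_{t+1} = u_t + s·(1−u_t) − f·u_t = u_t·(1−s−f) + s.
Here 1−s−f = 0.654 and s = 0.012.
u_1 = 0.100600 × 0.654 + 0.012 = 0.077792.
u_2 = 0.077792 × 0.654 + 0.012 = 0.062876.
u_3 = 0.062876 × 0.654 + 0.012 = 0.053121.

Unemployment rate after three quarters ≈ 5.31%.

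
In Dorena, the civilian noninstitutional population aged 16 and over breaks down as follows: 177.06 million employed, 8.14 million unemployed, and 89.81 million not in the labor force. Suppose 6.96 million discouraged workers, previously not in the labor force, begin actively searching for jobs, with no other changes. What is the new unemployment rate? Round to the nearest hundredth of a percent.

New unemployment rate ≈ 7.86%.

Initially, labor force = 177.06 + 8.14 = 185.20 million, so u = 8.14/185.20 = 4.40%.
After the change, unemployed and labor force both rise by 6.96 → E = 177.06, U = 15.10, labor force = 192.16 million.
New unemployment rate = 15.10 / 192.16 = 7.86%.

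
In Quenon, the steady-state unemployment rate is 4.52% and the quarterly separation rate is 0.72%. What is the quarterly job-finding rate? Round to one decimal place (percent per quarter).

Job-finding rate ≈ 15.2% per quarter.

From u* = s/(s+f): f = s·(1−u)/u.
f = 0.72 × (1 − 0.0452) / 0.0452 = 0.6875 / 0.0452 ≈ 15.2% per quarter.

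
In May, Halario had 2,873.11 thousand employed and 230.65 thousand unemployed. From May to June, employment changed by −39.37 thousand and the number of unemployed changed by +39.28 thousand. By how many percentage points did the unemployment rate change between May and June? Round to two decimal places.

The unemployment rate changed by +1.27 percentage points.

May: labor force = 2,873.11 + 230.65 = 3,103.76; u = 230.65/3,103.76 = 7.43%.
June: labor force = 2,833.74 + 269.93 = 3,103.67; u = 269.93/3,103.67 = 8.70%.
Change = 8.70% − 7.43% = +1.27 pp.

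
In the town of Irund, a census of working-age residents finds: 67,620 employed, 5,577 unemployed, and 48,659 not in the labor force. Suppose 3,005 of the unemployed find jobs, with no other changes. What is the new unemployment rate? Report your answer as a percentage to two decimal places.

Initially, labor force = 67,620 + 5,577 = 73,197, so u = 5,577/73,197 = 7.62%.
After the change, unemployed falls and employed rises by 3,005; labor force unchanged → E = 70,625, U = 2,572, labor force = 73,197.
New unemployment rate = 2,572 / 73,197 = 3.51%.

New unemployment rate ≈ 3.51%.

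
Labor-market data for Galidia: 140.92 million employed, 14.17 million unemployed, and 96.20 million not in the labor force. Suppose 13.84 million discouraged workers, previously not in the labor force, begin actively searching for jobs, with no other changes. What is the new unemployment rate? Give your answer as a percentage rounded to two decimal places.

New unemployment rate ≈ 16.58%.

Initially, labor force = 140.92 + 14.17 = 155.09 million, so u = 14.17/155.09 = 9.14%.
After the change, unemployed and labor force both rise by 13.84 → E = 140.92, U = 28.01, labor force = 168.93 million.
New unemployment rate = 28.01 / 168.93 = 16.58%.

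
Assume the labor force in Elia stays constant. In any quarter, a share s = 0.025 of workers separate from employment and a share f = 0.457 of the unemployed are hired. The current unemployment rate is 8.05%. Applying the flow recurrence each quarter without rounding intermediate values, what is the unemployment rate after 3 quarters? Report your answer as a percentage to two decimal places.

Unemployment rate after three quarters ≈ 5.58%.

With a fixed labor force, u_{t+1} = u_t + s·(1−u_t) − f·u_t = u_t·(1−s−f) + s.
Here 1−s−f = 0.518 and s = 0.025.
u_1 = 0.080500 × 0.518 + 0.025 = 0.066699.
u_2 = 0.066699 × 0.518 + 0.025 = 0.059550.
u_3 = 0.059550 × 0.518 + 0.025 = 0.055847.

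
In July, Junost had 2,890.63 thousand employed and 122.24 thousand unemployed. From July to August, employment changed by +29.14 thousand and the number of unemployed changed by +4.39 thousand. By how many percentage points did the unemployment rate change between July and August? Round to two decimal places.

The unemployment rate changed by +0.10 percentage points.

July: labor force = 2,890.63 + 122.24 = 3,012.87; u = 122.24/3,012.87 = 4.06%.
August: labor force = 2,919.77 + 126.63 = 3,046.40; u = 126.63/3,046.40 = 4.16%.
Change = 4.16% − 4.06% = +0.10 pp.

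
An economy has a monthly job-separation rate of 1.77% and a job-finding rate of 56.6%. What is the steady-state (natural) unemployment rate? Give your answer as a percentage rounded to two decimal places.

At steady state the flows balance: s·E = f·U, so U/(E+U) = s/(s+f).
u* = 1.77 / (1.77 + 56.6) = 1.77 / 58.37 = 3.03%.

Steady-state unemployment rate ≈ 3.03%.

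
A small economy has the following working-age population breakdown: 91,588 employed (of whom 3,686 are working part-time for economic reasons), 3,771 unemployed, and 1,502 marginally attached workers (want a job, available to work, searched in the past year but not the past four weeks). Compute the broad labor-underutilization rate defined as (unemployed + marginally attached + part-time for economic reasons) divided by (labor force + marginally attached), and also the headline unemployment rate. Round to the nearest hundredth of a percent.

Labor force = 91,588 + 3,771 = 95,359.
Numerator = 3,771 + 1,502 + 3,686 = 8,959.
Denominator = 95,359 + 1,502 = 96,861.
Broad rate = 8,959 / 96,861 = 9.25%.
Headline unemployment rate = 3,771 / 95,359 = 3.95%.

Broad underutilization rate ≈ 9.25%; headline unemployment rate ≈ 3.95%.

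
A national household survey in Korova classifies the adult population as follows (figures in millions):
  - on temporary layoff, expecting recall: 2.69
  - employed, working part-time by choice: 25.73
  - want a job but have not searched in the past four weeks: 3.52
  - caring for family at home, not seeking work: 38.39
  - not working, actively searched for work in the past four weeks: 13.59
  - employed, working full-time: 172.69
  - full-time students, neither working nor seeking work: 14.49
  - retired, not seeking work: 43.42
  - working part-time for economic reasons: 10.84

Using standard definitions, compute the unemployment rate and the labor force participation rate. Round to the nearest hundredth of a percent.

Unemployment rate ≈ 7.22%; labor force participation rate ≈ 69.32%.

Employed = 25.73 + 172.69 + 10.84 = 209.26 million (anyone who worked, including part-time for economic reasons, counts as employed).
Unemployed = 2.69 + 13.59 = 16.28 million (jobless and actively searching, or on temporary layoff).
Labor force = 209.26 + 16.28 = 225.54 million.
Not in labor force = 3.52 + 38.39 + 14.49 + 43.42 = 99.82 million (those not working and not actively searching are outside the labor force — including those who want a job but have given up searching).
Civilian working-age population = 225.54 + 99.82 = 325.36 million.
Unemployment rate = 16.28 / 225.54 = 7.22%.
Labor force participation rate = 225.54 / 325.36 = 69.32%.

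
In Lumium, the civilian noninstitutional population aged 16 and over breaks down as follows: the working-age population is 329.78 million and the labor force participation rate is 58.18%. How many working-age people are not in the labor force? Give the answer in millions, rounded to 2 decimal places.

Share not in the labor force = 1 − 0.5818 = 0.4182.
Not in labor force = 0.4182 × 329.78 ≈ 137.91 million.

About 137.91 million are not in the labor force.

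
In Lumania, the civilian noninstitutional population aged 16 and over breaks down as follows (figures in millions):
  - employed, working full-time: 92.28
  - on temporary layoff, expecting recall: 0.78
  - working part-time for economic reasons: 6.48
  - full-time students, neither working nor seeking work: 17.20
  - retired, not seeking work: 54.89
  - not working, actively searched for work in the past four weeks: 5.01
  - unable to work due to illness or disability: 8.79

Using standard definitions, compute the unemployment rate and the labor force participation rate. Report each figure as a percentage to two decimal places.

Employed = 92.28 + 6.48 = 98.76 million (anyone who worked, including part-time for economic reasons, counts as employed).
Unemployed = 0.78 + 5.01 = 5.79 million (jobless and actively searching, or on temporary layoff).
Labor force = 98.76 + 5.79 = 104.55 million.
Not in labor force = 17.20 + 54.89 + 8.79 = 80.88 million (those not working and not actively searching are outside the labor force).
Civilian working-age population = 104.55 + 80.88 = 185.43 million.
Unemployment rate = 5.79 / 104.55 = 5.54%.
Labor force participation rate = 104.55 / 185.43 = 56.38%.

Unemployment rate ≈ 5.54%; labor force participation rate ≈ 56.38%.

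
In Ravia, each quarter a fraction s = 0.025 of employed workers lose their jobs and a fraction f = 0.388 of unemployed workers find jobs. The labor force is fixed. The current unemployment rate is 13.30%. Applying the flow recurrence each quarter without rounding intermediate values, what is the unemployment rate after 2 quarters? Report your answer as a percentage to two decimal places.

Unemployment rate after two quarters ≈ 8.55%.

With a fixed labor force, u_{t+1} = u_t + s·(1−u_t) − f·u_t = u_t·(1−s−f) + s.
Here 1−s−f = 0.587 and s = 0.025.
u_1 = 0.133000 × 0.587 + 0.025 = 0.103071.
u_2 = 0.103071 × 0.587 + 0.025 = 0.085503.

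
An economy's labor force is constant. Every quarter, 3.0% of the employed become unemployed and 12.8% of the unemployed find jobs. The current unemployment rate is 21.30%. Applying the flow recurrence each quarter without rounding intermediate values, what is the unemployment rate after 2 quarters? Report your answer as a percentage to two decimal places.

With a fixed labor force, u_{t+1} = u_t + s·(1−u_t) − f·u_t = u_t·(1−s−f) + s.
Here 1−s−f = 0.842 and s = 0.030.
u_1 = 0.213000 × 0.842 + 0.030 = 0.209346.
u_2 = 0.209346 × 0.842 + 0.030 = 0.206269.

Unemployment rate after two quarters ≈ 20.63%.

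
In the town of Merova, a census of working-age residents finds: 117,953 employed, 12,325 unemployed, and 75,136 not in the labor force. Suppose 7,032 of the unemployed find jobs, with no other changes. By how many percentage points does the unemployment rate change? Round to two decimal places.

Initially, labor force = 117,953 + 12,325 = 130,278, so u = 12,325/130,278 = 9.46%.
After the change, unemployed falls and employed rises by 7,032; labor force unchanged → E = 124,985, U = 5,293, labor force = 130,278.
New unemployment rate = 5,293 / 130,278 = 4.06%.
Change = 4.06% − 9.46% = −5.40 percentage points.

The unemployment rate changes by −5.40 percentage points.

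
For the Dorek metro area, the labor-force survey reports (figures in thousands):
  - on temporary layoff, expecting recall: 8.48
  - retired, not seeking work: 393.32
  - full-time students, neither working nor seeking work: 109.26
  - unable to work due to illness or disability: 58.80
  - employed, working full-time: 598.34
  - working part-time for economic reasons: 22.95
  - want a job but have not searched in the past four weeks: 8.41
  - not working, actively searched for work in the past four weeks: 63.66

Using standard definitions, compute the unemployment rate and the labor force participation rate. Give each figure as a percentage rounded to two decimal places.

Employed = 598.34 + 22.95 = 621.29 thousand (anyone who worked, including part-time for economic reasons, counts as employed).
Unemployed = 8.48 + 63.66 = 72.14 thousand (jobless and actively searching, or on temporary layoff).
Labor force = 621.29 + 72.14 = 693.43 thousand.
Not in labor force = 393.32 + 109.26 + 58.80 + 8.41 = 569.79 thousand (those not working and not actively searching are outside the labor force — including those who want a job but have given up searching).
Civilian working-age population = 693.43 + 569.79 = 1,263.22 thousand.
Unemployment rate = 72.14 / 693.43 = 10.40%.
Labor force participation rate = 693.43 / 1,263.22 = 54.89%.

Unemployment rate ≈ 10.40%; labor force participation rate ≈ 54.89%.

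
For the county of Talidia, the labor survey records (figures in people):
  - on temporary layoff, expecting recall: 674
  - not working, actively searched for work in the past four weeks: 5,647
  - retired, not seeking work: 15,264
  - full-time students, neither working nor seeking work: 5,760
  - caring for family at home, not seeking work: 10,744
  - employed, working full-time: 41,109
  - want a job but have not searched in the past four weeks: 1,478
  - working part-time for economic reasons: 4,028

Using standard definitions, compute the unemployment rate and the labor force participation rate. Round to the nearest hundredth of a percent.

Unemployment rate ≈ 12.28%; labor force participation rate ≈ 60.75%.

Employed = 41,109 + 4,028 = 45,137 (anyone who worked, including part-time for economic reasons, counts as employed).
Unemployed = 674 + 5,647 = 6,321 (jobless and actively searching, or on temporary layoff).
Labor force = 45,137 + 6,321 = 51,458.
Not in labor force = 15,264 + 5,760 + 10,744 + 1,478 = 33,246 (those not working and not actively searching are outside the labor force — including those who want a job but have given up searching).
Civilian working-age population = 51,458 + 33,246 = 84,704.
Unemployment rate = 6,321 / 51,458 = 12.28%.
Labor force participation rate = 51,458 / 84,704 = 60.75%.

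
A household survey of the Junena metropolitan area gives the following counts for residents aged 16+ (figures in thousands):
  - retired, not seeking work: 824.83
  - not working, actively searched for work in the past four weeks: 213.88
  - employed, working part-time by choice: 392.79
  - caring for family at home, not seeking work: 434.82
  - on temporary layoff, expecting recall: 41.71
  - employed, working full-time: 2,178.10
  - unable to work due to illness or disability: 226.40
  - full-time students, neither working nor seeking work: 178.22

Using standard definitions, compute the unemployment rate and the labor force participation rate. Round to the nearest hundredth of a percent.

Employed = 392.79 + 2,178.10 = 2,570.89 thousand.
Unemployed = 213.88 + 41.71 = 255.59 thousand (jobless and actively searching, or on temporary layoff).
Labor force = 2,570.89 + 255.59 = 2,826.48 thousand.
Not in labor force = 824.83 + 434.82 + 226.40 + 178.22 = 1,664.27 thousand (those not working and not actively searching are outside the labor force).
Civilian working-age population = 2,826.48 + 1,664.27 = 4,490.75 thousand.
Unemployment rate = 255.59 / 2,826.48 = 9.04%.
Labor force participation rate = 2,826.48 / 4,490.75 = 62.94%.

Unemployment rate ≈ 9.04%; labor force participation rate ≈ 62.94%.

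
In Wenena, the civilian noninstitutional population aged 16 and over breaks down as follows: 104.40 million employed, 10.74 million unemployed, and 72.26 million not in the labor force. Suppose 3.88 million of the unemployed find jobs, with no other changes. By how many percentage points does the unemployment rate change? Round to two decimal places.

Initially, labor force = 104.40 + 10.74 = 115.14 million, so u = 10.74/115.14 = 9.33%.
After the change, unemployed falls and employed rises by 3.88; labor force unchanged → E = 108.28, U = 6.86, labor force = 115.14 million.
New unemployment rate = 6.86 / 115.14 = 5.96%.
Change = 5.96% − 9.33% = −3.37 percentage points.

The unemployment rate changes by −3.37 percentage points.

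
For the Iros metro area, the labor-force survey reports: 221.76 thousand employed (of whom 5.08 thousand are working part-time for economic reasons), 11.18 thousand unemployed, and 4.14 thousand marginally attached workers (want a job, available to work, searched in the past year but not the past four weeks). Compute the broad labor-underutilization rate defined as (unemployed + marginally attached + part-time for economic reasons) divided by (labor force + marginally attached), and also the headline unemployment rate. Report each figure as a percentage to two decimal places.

Labor force = 221.76 + 11.18 = 232.94 thousand.
Numerator = 11.18 + 4.14 + 5.08 = 20.40 thousand.
Denominator = 232.94 + 4.14 = 237.08 thousand.
Broad rate = 20.40 / 237.08 = 8.60%.
Headline unemployment rate = 11.18 / 232.94 = 4.80%.

Broad underutilization rate ≈ 8.60%; headline unemployment rate ≈ 4.80%.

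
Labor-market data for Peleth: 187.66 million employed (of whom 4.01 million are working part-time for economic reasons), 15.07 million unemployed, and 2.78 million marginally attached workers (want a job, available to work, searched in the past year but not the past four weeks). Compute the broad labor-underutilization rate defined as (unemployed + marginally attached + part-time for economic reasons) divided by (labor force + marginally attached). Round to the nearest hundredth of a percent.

Labor force = 187.66 + 15.07 = 202.73 million.
Numerator = 15.07 + 2.78 + 4.01 = 21.86 million.
Denominator = 202.73 + 2.78 = 205.51 million.
Broad rate = 21.86 / 205.51 = 10.64%.

Broad underutilization rate ≈ 10.64%.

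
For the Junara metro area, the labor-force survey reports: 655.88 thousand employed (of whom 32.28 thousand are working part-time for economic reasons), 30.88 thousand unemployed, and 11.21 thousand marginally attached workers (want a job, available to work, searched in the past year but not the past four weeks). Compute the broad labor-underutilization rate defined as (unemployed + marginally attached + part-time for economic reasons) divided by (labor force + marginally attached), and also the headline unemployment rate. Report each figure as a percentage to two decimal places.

Broad underutilization rate ≈ 10.66%; headline unemployment rate ≈ 4.50%.

Labor force = 655.88 + 30.88 = 686.76 thousand.
Numerator = 30.88 + 11.21 + 32.28 = 74.37 thousand.
Denominator = 686.76 + 11.21 = 697.97 thousand.
Broad rate = 74.37 / 697.97 = 10.66%.
Headline unemployment rate = 30.88 / 686.76 = 4.50%.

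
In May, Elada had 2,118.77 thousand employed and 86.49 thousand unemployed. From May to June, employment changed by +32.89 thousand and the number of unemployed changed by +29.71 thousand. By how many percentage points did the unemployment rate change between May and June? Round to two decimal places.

May: labor force = 2,118.77 + 86.49 = 2,205.26; u = 86.49/2,205.26 = 3.92%.
June: labor force = 2,151.66 + 116.20 = 2,267.86; u = 116.20/2,267.86 = 5.12%.
Change = 5.12% − 3.92% = +1.20 pp.

The unemployment rate changed by +1.20 percentage points.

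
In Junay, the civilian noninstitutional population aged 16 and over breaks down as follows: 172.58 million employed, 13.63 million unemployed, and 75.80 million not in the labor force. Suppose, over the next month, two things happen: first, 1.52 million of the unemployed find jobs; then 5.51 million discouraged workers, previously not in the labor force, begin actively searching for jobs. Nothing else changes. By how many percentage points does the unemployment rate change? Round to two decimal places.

Initially, labor force = 172.58 + 13.63 = 186.21 million, so u = 13.63/186.21 = 7.32%.
After the first change, unemployed falls and employed rises by 1.52; labor force unchanged → E = 174.10, U = 12.11, labor force = 186.21 million.
After the second change, unemployed and labor force both rise by 5.51 → E = 174.10, U = 17.62, labor force = 191.72 million.
New unemployment rate = 17.62 / 191.72 = 9.19%.
Change = 9.19% − 7.32% = +1.87 percentage points.

The unemployment rate changes by +1.87 percentage points.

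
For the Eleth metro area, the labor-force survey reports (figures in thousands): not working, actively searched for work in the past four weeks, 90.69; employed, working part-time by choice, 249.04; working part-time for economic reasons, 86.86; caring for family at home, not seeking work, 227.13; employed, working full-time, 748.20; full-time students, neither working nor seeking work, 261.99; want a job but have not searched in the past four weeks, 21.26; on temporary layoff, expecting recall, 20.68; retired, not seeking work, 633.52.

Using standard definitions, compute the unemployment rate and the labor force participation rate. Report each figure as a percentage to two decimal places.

Employed = 249.04 + 86.86 + 748.20 = 1,084.10 thousand (anyone who worked, including part-time for economic reasons, counts as employed).
Unemployed = 90.69 + 20.68 = 111.37 thousand (jobless and actively searching, or on temporary layoff).
Labor force = 1,084.10 + 111.37 = 1,195.47 thousand.
Not in labor force = 227.13 + 261.99 + 21.26 + 633.52 = 1,143.90 thousand (those not working and not actively searching are outside the labor force — including those who want a job but have given up searching).
Civilian working-age population = 1,195.47 + 1,143.90 = 2,339.37 thousand.
Unemployment rate = 111.37 / 1,195.47 = 9.32%.
Labor force participation rate = 1,195.47 / 2,339.37 = 51.10%.

Unemployment rate ≈ 9.32%; labor force participation rate ≈ 51.10%.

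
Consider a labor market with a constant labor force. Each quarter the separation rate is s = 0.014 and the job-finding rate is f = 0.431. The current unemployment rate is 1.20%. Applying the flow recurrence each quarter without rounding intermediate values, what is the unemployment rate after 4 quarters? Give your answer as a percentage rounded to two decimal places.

Unemployment rate after four quarters ≈ 2.96%.

With a fixed labor force, u_{t+1} = u_t + s·(1−u_t) − f·u_t = u_t·(1−s−f) + s.
Here 1−s−f = 0.555 and s = 0.014.
u_1 = 0.012000 × 0.555 + 0.014 = 0.020660.
u_2 = 0.020660 × 0.555 + 0.014 = 0.025466.
u_3 = 0.025466 × 0.555 + 0.014 = 0.028134.
u_4 = 0.028134 × 0.555 + 0.014 = 0.029614.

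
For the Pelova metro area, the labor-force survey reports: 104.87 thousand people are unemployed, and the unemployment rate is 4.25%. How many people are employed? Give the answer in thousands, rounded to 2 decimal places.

About 2,362.66 thousand are employed.

Labor force = U / u = 104.87 / 0.0425 ≈ 2,467.53 thousand.
Employed = labor force − unemployed = 2,467.53 − 104.87 = 2,362.66 thousand.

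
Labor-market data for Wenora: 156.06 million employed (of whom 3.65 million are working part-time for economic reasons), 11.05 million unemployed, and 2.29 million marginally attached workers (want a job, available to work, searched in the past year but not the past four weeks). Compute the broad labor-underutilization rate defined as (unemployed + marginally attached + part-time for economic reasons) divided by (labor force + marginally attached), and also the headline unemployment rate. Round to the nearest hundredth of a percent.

Broad underutilization rate ≈ 10.03%; headline unemployment rate ≈ 6.61%.

Labor force = 156.06 + 11.05 = 167.11 million.
Numerator = 11.05 + 2.29 + 3.65 = 16.99 million.
Denominator = 167.11 + 2.29 = 169.40 million.
Broad rate = 16.99 / 169.40 = 10.03%.
Headline unemployment rate = 11.05 / 167.11 = 6.61%.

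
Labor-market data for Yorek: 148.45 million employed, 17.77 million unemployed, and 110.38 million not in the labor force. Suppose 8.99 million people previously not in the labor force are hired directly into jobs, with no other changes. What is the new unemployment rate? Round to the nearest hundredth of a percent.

Initially, labor force = 148.45 + 17.77 = 166.22 million, so u = 17.77/166.22 = 10.69%.
After the change, employed and labor force both rise by 8.99; unemployed unchanged → E = 157.44, U = 17.77, labor force = 175.21 million.
New unemployment rate = 17.77 / 175.21 = 10.14%.

New unemployment rate ≈ 10.14%.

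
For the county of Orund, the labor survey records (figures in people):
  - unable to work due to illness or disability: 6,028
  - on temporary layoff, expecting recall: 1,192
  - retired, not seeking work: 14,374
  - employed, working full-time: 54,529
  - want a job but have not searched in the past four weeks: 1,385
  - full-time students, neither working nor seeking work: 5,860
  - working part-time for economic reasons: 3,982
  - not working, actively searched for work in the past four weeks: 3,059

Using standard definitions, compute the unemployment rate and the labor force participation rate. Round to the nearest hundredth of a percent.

Unemployment rate ≈ 6.77%; labor force participation rate ≈ 69.42%.

Employed = 54,529 + 3,982 = 58,511 (anyone who worked, including part-time for economic reasons, counts as employed).
Unemployed = 1,192 + 3,059 = 4,251 (jobless and actively searching, or on temporary layoff).
Labor force = 58,511 + 4,251 = 62,762.
Not in labor force = 6,028 + 14,374 + 1,385 + 5,860 = 27,647 (those not working and not actively searching are outside the labor force — including those who want a job but have given up searching).
Civilian working-age population = 62,762 + 27,647 = 90,409.
Unemployment rate = 4,251 / 62,762 = 6.77%.
Labor force participation rate = 62,762 / 90,409 = 69.42%.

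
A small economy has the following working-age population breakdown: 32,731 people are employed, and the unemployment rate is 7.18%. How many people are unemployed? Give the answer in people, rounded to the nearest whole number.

Let U be the number unemployed. The labor force is E + U, and U/(E+U) = 0.0718.
So U = 0.0718 × 32,731 / (1 − 0.0718) = 2350.09 / 0.9282 ≈ 2,532.

About 2,532 are unemployed.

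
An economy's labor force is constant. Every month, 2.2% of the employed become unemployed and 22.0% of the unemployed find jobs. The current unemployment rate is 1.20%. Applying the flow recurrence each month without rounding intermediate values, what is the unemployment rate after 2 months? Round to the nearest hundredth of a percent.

With a fixed labor force, u_{t+1} = u_t + s·(1−u_t) − f·u_t = u_t·(1−s−f) + s.
Here 1−s−f = 0.758 and s = 0.022.
u_1 = 0.012000 × 0.758 + 0.022 = 0.031096.
u_2 = 0.031096 × 0.758 + 0.022 = 0.045571.

Unemployment rate after two months ≈ 4.56%.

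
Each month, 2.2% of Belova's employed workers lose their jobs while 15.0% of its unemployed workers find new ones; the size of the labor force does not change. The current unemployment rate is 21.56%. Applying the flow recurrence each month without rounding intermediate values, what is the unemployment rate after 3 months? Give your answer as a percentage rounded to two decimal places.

With a fixed labor force, u_{t+1} = u_t + s·(1−u_t) − f·u_t = u_t·(1−s−f) + s.
Here 1−s−f = 0.828 and s = 0.022.
u_1 = 0.215600 × 0.828 + 0.022 = 0.200517.
u_2 = 0.200517 × 0.828 + 0.022 = 0.188028.
u_3 = 0.188028 × 0.828 + 0.022 = 0.177687.

Unemployment rate after three months ≈ 17.77%.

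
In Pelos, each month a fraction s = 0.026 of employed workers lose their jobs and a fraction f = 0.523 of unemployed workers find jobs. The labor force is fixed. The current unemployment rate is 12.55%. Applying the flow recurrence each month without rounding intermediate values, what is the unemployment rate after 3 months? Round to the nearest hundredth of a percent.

With a fixed labor force, u_{t+1} = u_t + s·(1−u_t) − f·u_t = u_t·(1−s−f) + s.
Here 1−s−f = 0.451 and s = 0.026.
u_1 = 0.125500 × 0.451 + 0.026 = 0.082601.
u_2 = 0.082601 × 0.451 + 0.026 = 0.063253.
u_3 = 0.063253 × 0.451 + 0.026 = 0.054527.

Unemployment rate after three months ≈ 5.45%.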